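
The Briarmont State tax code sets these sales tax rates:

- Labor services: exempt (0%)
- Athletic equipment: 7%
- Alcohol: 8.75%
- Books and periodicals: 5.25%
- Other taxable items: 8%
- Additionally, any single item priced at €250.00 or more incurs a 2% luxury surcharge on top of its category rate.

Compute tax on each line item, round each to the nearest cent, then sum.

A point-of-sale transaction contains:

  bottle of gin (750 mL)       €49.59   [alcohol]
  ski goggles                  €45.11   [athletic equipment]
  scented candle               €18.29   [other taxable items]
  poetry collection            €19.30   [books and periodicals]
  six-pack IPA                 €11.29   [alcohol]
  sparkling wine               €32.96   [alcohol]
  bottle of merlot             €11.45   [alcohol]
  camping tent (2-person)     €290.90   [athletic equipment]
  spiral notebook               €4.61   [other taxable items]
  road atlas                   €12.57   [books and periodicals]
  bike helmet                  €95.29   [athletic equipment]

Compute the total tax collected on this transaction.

Bottle of gin (750 mL) €49.59: alcohol → 8.75% → €4.34
Ski goggles €45.11: athletic equipment → 7% → €3.16
Scented candle €18.29: other taxable items → 8% → €1.46
Poetry collection €19.30: books and periodicals → 5.25% → €1.01
Six-pack IPA €11.29: alcohol → 8.75% → €0.99
Sparkling wine €32.96: alcohol → 8.75% → €2.88
Bottle of merlot €11.45: alcohol → 8.75% → €1.00
Camping tent (2-person) €290.90: athletic equipment → 7% + 2% surcharge = 9% → €26.18
Spiral notebook €4.61: other taxable items → 8% → €0.37
Road atlas €12.57: books and periodicals → 5.25% → €0.66
Bike helmet €95.29: athletic equipment → 7% → €6.67
Total tax = €4.34 + €3.16 + €1.46 + €1.01 + €0.99 + €2.88 + €1.00 + €26.18 + €0.37 + €0.66 + €6.67 = €48.72

€48.72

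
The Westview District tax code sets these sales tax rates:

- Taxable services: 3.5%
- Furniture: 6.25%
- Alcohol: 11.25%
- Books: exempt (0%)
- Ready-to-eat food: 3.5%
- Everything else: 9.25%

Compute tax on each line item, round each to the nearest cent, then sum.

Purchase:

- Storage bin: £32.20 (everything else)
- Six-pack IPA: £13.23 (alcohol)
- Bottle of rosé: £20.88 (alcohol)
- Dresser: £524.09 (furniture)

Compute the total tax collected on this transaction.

£39.58

Storage bin £32.20: everything else → 9.25% → £2.98
Six-pack IPA £13.23: alcohol → 11.25% → £1.49
Bottle of rosé £20.88: alcohol → 11.25% → £2.35
Dresser £524.09: furniture → 6.25% → £32.76
Total tax = £2.98 + £1.49 + £2.35 + £32.76 = £39.58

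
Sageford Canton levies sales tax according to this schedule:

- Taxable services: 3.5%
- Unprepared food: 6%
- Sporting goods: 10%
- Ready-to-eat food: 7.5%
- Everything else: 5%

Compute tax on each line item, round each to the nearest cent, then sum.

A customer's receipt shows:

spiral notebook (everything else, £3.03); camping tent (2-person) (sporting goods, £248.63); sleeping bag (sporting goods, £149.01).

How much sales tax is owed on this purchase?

£39.91

Spiral notebook £3.03: everything else → 5% → £0.15
Camping tent (2-person) £248.63: sporting goods → 10% → £24.86
Sleeping bag £149.01: sporting goods → 10% → £14.90
Total tax = £0.15 + £24.86 + £14.90 = £39.91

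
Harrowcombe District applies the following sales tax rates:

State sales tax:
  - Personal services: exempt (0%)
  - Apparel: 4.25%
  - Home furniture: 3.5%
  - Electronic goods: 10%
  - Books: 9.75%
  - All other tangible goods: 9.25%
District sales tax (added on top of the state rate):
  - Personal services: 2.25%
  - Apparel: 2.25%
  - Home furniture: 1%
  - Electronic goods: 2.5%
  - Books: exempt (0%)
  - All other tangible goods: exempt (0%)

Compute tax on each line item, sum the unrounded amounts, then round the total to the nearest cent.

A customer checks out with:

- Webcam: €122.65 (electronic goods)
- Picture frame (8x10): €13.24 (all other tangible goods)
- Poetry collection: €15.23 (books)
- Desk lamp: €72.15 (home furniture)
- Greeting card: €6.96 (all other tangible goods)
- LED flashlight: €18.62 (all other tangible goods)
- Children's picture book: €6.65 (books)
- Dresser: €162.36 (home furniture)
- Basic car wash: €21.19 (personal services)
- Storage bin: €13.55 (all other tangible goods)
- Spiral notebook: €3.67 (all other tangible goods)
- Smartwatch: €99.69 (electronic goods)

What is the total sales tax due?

Webcam €122.65: electronic goods → 10% + 2.5% district = 12.5% → €15.33125
Picture frame (8x10) €13.24: all other tangible goods → 9.25% + 0% district = 9.25% → €1.2247
Poetry collection €15.23: books → 9.75% + 0% district = 9.75% → €1.484925
Desk lamp €72.15: home furniture → 3.5% + 1% district = 4.5% → €3.24675
Greeting card €6.96: all other tangible goods → 9.25% + 0% district = 9.25% → €0.6438
LED flashlight €18.62: all other tangible goods → 9.25% + 0% district = 9.25% → €1.72235
Children's picture book €6.65: books → 9.75% + 0% district = 9.75% → €0.648375
Dresser €162.36: home furniture → 3.5% + 1% district = 4.5% → €7.3062
Basic car wash €21.19: personal services → 0% + 2.25% district = 2.25% → €0.476775
Storage bin €13.55: all other tangible goods → 9.25% + 0% district = 9.25% → €1.253375
Spiral notebook €3.67: all other tangible goods → 9.25% + 0% district = 9.25% → €0.339475
Smartwatch €99.69: electronic goods → 10% + 2.5% district = 12.5% → €12.46125
Unrounded tax sum = €46.139225 → €46.14

€46.14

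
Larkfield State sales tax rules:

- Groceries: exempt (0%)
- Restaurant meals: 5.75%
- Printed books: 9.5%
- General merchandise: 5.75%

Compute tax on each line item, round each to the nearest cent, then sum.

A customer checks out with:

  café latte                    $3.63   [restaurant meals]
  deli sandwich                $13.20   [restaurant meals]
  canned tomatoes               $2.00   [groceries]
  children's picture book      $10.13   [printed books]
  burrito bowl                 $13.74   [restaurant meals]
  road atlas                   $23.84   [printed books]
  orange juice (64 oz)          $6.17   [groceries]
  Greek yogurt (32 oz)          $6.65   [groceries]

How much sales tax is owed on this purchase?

$4.98

Café latte $3.63: restaurant meals → 5.75% → $0.21
Deli sandwich $13.20: restaurant meals → 5.75% → $0.76
Canned tomatoes $2.00: groceries → 0% → $0.00
Children's picture book $10.13: printed books → 9.5% → $0.96
Burrito bowl $13.74: restaurant meals → 5.75% → $0.79
Road atlas $23.84: printed books → 9.5% → $2.26
Orange juice (64 oz) $6.17: groceries → 0% → $0.00
Greek yogurt (32 oz) $6.65: groceries → 0% → $0.00
Total tax = $0.21 + $0.76 + $0.96 + $0.79 + $2.26 = $4.98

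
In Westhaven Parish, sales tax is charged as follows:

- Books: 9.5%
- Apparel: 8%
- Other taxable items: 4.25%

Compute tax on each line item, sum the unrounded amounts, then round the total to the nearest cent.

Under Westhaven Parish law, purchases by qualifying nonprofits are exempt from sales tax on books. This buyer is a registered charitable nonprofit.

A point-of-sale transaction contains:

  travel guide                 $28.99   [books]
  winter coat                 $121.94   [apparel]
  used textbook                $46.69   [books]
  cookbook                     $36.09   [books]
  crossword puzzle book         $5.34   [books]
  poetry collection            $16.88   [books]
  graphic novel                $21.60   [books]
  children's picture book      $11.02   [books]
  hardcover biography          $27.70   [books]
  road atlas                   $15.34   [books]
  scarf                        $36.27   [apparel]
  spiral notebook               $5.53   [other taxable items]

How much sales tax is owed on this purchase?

$12.89

Travel guide $28.99: books, buyer-exempt → 0% → $0.00
Winter coat $121.94: apparel → 8% → $9.7552
Used textbook $46.69: books, buyer-exempt → 0% → $0.00
Cookbook $36.09: books, buyer-exempt → 0% → $0.00
Crossword puzzle book $5.34: books, buyer-exempt → 0% → $0.00
Poetry collection $16.88: books, buyer-exempt → 0% → $0.00
Graphic novel $21.60: books, buyer-exempt → 0% → $0.00
Children's picture book $11.02: books, buyer-exempt → 0% → $0.00
Hardcover biography $27.70: books, buyer-exempt → 0% → $0.00
Road atlas $15.34: books, buyer-exempt → 0% → $0.00
Scarf $36.27: apparel → 8% → $2.9016
Spiral notebook $5.53: other taxable items → 4.25% → $0.235025
Unrounded tax sum = $12.891825 → $12.89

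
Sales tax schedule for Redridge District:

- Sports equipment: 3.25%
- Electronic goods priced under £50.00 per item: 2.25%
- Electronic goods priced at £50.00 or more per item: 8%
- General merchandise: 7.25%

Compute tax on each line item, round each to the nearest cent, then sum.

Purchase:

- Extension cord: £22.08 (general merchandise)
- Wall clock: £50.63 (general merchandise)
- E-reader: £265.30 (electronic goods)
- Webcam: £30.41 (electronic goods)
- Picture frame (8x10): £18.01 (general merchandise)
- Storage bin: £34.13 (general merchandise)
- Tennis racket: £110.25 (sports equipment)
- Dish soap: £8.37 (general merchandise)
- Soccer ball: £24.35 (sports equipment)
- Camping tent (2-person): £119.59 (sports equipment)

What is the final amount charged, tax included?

Extension cord £22.08: general merchandise → 7.25% → £1.60
Wall clock £50.63: general merchandise → 7.25% → £3.67
E-reader £265.30: electronic goods, £50.00 or more → 8% → £21.22
Webcam £30.41: electronic goods, under £50.00 → 2.25% → £0.68
Picture frame (8x10) £18.01: general merchandise → 7.25% → £1.31
Storage bin £34.13: general merchandise → 7.25% → £2.47
Tennis racket £110.25: sports equipment → 3.25% → £3.58
Dish soap £8.37: general merchandise → 7.25% → £0.61
Soccer ball £24.35: sports equipment → 3.25% → £0.79
Camping tent (2-person) £119.59: sports equipment → 3.25% → £3.89
Subtotal = £683.12; tax = £39.82; total due = £722.94

£722.94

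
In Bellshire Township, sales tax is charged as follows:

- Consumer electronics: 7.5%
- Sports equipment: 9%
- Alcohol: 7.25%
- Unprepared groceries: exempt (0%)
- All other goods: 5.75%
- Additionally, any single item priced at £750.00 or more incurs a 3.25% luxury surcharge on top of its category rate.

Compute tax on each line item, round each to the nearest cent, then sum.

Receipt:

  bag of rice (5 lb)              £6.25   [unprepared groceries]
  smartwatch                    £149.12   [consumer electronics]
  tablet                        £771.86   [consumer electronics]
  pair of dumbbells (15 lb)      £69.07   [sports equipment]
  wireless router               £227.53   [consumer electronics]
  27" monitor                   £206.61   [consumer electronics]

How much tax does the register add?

Bag of rice (5 lb) £6.25: unprepared groceries → 0% → £0.00
Smartwatch £149.12: consumer electronics → 7.5% → £11.18
Tablet £771.86: consumer electronics → 7.5% + 3.25% surcharge = 10.75% → £82.97
Pair of dumbbells (15 lb) £69.07: sports equipment → 9% → £6.22
Wireless router £227.53: consumer electronics → 7.5% → £17.06
27" monitor £206.61: consumer electronics → 7.5% → £15.50
Total tax = £11.18 + £82.97 + £6.22 + £17.06 + £15.50 = £132.93

£132.93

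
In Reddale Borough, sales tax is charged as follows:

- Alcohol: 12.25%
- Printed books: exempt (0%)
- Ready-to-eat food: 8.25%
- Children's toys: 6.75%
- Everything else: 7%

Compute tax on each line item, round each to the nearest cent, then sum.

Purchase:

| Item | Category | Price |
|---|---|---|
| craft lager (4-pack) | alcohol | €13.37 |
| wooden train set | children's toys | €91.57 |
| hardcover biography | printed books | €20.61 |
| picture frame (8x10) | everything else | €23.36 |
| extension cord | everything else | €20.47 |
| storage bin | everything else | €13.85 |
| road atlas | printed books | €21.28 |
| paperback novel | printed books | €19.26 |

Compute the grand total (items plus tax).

€235.63

Craft lager (4-pack) €13.37: alcohol → 12.25% → €1.64
Wooden train set €91.57: children's toys → 6.75% → €6.18
Hardcover biography €20.61: printed books → 0% → €0.00
Picture frame (8x10) €23.36: everything else → 7% → €1.64
Extension cord €20.47: everything else → 7% → €1.43
Storage bin €13.85: everything else → 7% → €0.97
Road atlas €21.28: printed books → 0% → €0.00
Paperback novel €19.26: printed books → 0% → €0.00
Subtotal = €223.77; tax = €11.86; total due = €235.63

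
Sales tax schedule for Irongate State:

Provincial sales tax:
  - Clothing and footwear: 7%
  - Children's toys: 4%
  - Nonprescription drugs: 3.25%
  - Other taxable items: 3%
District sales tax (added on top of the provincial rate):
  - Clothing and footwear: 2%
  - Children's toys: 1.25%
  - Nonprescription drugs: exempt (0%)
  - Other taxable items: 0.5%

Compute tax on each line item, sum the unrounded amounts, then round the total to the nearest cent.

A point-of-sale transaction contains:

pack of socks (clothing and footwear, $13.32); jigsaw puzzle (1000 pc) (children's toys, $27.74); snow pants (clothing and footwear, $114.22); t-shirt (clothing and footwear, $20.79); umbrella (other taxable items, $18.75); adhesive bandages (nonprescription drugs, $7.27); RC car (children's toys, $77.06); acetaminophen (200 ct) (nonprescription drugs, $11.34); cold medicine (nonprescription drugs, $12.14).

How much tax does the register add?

Pack of socks $13.32: clothing and footwear → 7% + 2% district = 9% → $1.1988
Jigsaw puzzle (1000 pc) $27.74: children's toys → 4% + 1.25% district = 5.25% → $1.45635
Snow pants $114.22: clothing and footwear → 7% + 2% district = 9% → $10.2798
T-shirt $20.79: clothing and footwear → 7% + 2% district = 9% → $1.8711
Umbrella $18.75: other taxable items → 3% + 0.5% district = 3.5% → $0.65625
Adhesive bandages $7.27: nonprescription drugs → 3.25% + 0% district = 3.25% → $0.236275
RC car $77.06: children's toys → 4% + 1.25% district = 5.25% → $4.04565
Acetaminophen (200 ct) $11.34: nonprescription drugs → 3.25% + 0% district = 3.25% → $0.36855
Cold medicine $12.14: nonprescription drugs → 3.25% + 0% district = 3.25% → $0.39455
Unrounded tax sum = $20.507325 → $20.51

$20.51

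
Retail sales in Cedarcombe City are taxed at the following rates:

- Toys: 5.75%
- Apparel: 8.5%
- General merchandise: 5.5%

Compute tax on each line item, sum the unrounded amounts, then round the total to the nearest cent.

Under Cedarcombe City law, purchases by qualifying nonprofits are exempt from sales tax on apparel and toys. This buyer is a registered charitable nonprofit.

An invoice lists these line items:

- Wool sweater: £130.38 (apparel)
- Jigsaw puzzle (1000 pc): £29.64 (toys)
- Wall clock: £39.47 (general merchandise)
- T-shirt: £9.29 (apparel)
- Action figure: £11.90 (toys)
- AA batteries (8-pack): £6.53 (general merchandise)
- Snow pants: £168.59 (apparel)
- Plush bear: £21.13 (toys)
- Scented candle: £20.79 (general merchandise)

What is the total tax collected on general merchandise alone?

£3.67

Wall clock £39.47: general merchandise → 5.5% → £2.17085
AA batteries (8-pack) £6.53: general merchandise → 5.5% → £0.35915
Scented candle £20.79: general merchandise → 5.5% → £1.14345
Tax on general merchandise: unrounded sum = £3.67345 → £3.67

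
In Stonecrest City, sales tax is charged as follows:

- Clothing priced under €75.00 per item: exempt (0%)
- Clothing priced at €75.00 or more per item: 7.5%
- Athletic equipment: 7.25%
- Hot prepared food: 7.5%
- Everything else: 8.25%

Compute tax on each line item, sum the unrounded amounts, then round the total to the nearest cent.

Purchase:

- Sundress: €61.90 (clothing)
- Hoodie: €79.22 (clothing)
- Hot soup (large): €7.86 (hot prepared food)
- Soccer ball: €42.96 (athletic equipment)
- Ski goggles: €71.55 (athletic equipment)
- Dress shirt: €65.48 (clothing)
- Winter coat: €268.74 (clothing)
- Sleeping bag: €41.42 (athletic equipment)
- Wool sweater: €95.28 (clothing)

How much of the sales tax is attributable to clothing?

Sundress €61.90: clothing, under €75.00 → 0% → €0.00
Hoodie €79.22: clothing, €75.00 or more → 7.5% → €5.9415
Dress shirt €65.48: clothing, under €75.00 → 0% → €0.00
Winter coat €268.74: clothing, €75.00 or more → 7.5% → €20.1555
Wool sweater €95.28: clothing, €75.00 or more → 7.5% → €7.146
Tax on clothing: unrounded sum = €33.243 → €33.24

€33.24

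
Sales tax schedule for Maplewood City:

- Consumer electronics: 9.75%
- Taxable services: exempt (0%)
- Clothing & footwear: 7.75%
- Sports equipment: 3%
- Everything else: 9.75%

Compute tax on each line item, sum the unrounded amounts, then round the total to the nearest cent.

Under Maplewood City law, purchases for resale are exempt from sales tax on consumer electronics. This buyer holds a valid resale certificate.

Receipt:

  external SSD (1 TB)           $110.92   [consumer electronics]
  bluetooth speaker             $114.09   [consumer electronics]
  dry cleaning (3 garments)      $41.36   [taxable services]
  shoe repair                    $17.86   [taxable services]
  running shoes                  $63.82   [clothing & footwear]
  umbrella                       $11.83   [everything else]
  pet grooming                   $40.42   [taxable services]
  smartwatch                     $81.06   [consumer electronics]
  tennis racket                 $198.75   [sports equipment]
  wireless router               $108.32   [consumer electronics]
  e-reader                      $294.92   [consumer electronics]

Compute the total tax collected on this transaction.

External SSD (1 TB) $110.92: consumer electronics, buyer-exempt → 0% → $0.00
Bluetooth speaker $114.09: consumer electronics, buyer-exempt → 0% → $0.00
Dry cleaning (3 garments) $41.36: taxable services → 0% → $0.00
Shoe repair $17.86: taxable services → 0% → $0.00
Running shoes $63.82: clothing & footwear → 7.75% → $4.94605
Umbrella $11.83: everything else → 9.75% → $1.153425
Pet grooming $40.42: taxable services → 0% → $0.00
Smartwatch $81.06: consumer electronics, buyer-exempt → 0% → $0.00
Tennis racket $198.75: sports equipment → 3% → $5.9625
Wireless router $108.32: consumer electronics, buyer-exempt → 0% → $0.00
E-reader $294.92: consumer electronics, buyer-exempt → 0% → $0.00
Unrounded tax sum = $12.061975 → $12.06

$12.06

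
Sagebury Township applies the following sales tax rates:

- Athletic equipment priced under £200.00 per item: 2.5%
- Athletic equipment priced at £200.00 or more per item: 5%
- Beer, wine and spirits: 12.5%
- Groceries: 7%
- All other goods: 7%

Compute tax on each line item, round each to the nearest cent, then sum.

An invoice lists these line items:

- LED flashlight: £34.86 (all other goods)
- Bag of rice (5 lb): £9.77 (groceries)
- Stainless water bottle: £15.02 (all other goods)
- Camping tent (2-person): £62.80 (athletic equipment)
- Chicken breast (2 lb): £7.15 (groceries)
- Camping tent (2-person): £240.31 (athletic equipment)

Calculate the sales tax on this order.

LED flashlight £34.86: all other goods → 7% → £2.44
Bag of rice (5 lb) £9.77: groceries → 7% → £0.68
Stainless water bottle £15.02: all other goods → 7% → £1.05
Camping tent (2-person) £62.80: athletic equipment, under £200.00 → 2.5% → £1.57
Chicken breast (2 lb) £7.15: groceries → 7% → £0.50
Camping tent (2-person) £240.31: athletic equipment, £200.00 or more → 5% → £12.02
Total tax = £2.44 + £0.68 + £1.05 + £1.57 + £0.50 + £12.02 = £18.26

£18.26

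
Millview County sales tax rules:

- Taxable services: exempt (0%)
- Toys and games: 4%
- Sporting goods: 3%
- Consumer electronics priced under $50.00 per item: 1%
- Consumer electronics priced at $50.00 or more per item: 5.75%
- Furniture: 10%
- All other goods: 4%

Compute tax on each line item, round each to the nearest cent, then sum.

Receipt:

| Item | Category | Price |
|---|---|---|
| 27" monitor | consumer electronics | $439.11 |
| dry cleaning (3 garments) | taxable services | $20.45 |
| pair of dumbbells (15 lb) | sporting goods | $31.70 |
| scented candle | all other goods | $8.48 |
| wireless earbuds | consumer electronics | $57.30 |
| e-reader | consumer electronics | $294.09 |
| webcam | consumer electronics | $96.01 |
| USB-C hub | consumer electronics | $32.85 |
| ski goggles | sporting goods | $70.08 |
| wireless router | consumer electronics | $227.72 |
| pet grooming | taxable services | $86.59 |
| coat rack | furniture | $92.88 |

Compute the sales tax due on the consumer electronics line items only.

$64.39

27" monitor $439.11: consumer electronics, $50.00 or more → 5.75% → $25.25
Wireless earbuds $57.30: consumer electronics, $50.00 or more → 5.75% → $3.29
E-reader $294.09: consumer electronics, $50.00 or more → 5.75% → $16.91
Webcam $96.01: consumer electronics, $50.00 or more → 5.75% → $5.52
USB-C hub $32.85: consumer electronics, under $50.00 → 1% → $0.33
Wireless router $227.72: consumer electronics, $50.00 or more → 5.75% → $13.09
Tax on consumer electronics = $25.25 + $3.29 + $16.91 + $5.52 + $0.33 + $13.09 = $64.39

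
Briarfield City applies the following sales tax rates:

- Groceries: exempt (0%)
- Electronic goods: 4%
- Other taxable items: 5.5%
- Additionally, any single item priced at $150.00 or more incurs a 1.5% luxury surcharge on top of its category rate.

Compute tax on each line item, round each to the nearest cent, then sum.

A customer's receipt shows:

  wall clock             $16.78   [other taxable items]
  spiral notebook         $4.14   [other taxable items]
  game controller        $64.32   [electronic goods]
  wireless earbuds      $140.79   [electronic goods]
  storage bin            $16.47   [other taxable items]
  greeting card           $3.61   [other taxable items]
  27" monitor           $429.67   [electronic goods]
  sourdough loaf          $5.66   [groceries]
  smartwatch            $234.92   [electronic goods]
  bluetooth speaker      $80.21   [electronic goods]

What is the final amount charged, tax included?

$1046.79

Wall clock $16.78: other taxable items → 5.5% → $0.92
Spiral notebook $4.14: other taxable items → 5.5% → $0.23
Game controller $64.32: electronic goods → 4% → $2.57
Wireless earbuds $140.79: electronic goods → 4% → $5.63
Storage bin $16.47: other taxable items → 5.5% → $0.91
Greeting card $3.61: other taxable items → 5.5% → $0.20
27" monitor $429.67: electronic goods → 4% + 1.5% surcharge = 5.5% → $23.63
Sourdough loaf $5.66: groceries → 0% → $0.00
Smartwatch $234.92: electronic goods → 4% + 1.5% surcharge = 5.5% → $12.92
Bluetooth speaker $80.21: electronic goods → 4% → $3.21
Subtotal = $996.57; tax = $50.22; total due = $1046.79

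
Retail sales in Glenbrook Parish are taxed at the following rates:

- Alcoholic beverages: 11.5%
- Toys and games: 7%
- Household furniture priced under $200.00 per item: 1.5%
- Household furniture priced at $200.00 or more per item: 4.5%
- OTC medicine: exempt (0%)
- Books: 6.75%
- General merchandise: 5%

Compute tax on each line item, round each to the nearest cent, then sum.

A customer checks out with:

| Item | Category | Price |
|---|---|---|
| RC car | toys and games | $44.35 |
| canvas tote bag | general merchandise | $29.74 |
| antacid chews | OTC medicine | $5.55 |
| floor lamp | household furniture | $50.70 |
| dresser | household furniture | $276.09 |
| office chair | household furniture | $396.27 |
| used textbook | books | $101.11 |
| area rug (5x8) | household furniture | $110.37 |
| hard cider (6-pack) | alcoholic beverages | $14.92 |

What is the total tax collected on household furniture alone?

Floor lamp $50.70: household furniture, under $200.00 → 1.5% → $0.76
Dresser $276.09: household furniture, $200.00 or more → 4.5% → $12.42
Office chair $396.27: household furniture, $200.00 or more → 4.5% → $17.83
Area rug (5x8) $110.37: household furniture, under $200.00 → 1.5% → $1.66
Tax on household furniture = $0.76 + $12.42 + $17.83 + $1.66 = $32.67

$32.67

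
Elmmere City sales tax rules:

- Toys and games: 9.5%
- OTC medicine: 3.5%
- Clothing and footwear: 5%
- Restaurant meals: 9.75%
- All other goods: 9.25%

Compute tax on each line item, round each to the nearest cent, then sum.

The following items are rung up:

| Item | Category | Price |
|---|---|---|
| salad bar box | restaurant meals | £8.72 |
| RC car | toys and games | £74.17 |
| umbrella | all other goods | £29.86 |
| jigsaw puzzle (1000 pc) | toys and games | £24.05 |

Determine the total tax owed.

Salad bar box £8.72: restaurant meals → 9.75% → £0.85
RC car £74.17: toys and games → 9.5% → £7.05
Umbrella £29.86: all other goods → 9.25% → £2.76
Jigsaw puzzle (1000 pc) £24.05: toys and games → 9.5% → £2.28
Total tax = £0.85 + £7.05 + £2.76 + £2.28 = £12.94

£12.94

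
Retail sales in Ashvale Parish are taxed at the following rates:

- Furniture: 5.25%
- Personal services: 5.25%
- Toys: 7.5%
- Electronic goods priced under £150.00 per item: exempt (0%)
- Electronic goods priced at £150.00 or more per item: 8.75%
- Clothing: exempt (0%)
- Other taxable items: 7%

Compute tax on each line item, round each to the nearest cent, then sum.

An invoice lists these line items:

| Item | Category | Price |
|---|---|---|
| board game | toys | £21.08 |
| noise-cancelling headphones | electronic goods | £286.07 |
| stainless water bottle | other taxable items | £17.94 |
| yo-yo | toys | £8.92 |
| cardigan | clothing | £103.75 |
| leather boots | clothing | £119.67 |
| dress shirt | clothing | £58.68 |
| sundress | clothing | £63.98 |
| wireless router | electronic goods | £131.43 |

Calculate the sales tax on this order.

£28.54

Board game £21.08: toys → 7.5% → £1.58
Noise-cancelling headphones £286.07: electronic goods, £150.00 or more → 8.75% → £25.03
Stainless water bottle £17.94: other taxable items → 7% → £1.26
Yo-yo £8.92: toys → 7.5% → £0.67
Cardigan £103.75: clothing → 0% → £0.00
Leather boots £119.67: clothing → 0% → £0.00
Dress shirt £58.68: clothing → 0% → £0.00
Sundress £63.98: clothing → 0% → £0.00
Wireless router £131.43: electronic goods, under £150.00 → 0% → £0.00
Total tax = £1.58 + £25.03 + £1.26 + £0.67 = £28.54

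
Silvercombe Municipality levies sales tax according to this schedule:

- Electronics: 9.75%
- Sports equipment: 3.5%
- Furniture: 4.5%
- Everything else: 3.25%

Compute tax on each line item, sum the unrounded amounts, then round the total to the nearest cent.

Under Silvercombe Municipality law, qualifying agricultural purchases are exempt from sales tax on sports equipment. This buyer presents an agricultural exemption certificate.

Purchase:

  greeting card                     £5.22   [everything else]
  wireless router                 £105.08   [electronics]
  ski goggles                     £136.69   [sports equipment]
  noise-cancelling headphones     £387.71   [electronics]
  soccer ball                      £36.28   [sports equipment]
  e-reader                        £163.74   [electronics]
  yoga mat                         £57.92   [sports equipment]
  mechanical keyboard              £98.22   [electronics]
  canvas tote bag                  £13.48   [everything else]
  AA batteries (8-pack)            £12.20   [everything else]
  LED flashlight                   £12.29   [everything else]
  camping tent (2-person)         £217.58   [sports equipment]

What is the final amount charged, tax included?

Greeting card £5.22: everything else → 3.25% → £0.16965
Wireless router £105.08: electronics → 9.75% → £10.2453
Ski goggles £136.69: sports equipment, buyer-exempt → 0% → £0.00
Noise-cancelling headphones £387.71: electronics → 9.75% → £37.801725
Soccer ball £36.28: sports equipment, buyer-exempt → 0% → £0.00
E-reader £163.74: electronics → 9.75% → £15.96465
Yoga mat £57.92: sports equipment, buyer-exempt → 0% → £0.00
Mechanical keyboard £98.22: electronics → 9.75% → £9.57645
Canvas tote bag £13.48: everything else → 3.25% → £0.4381
AA batteries (8-pack) £12.20: everything else → 3.25% → £0.3965
LED flashlight £12.29: everything else → 3.25% → £0.399425
Camping tent (2-person) £217.58: sports equipment, buyer-exempt → 0% → £0.00
Subtotal = £1246.41; unrounded tax = £74.9918 → £74.99; total due = £1321.40

£1321.40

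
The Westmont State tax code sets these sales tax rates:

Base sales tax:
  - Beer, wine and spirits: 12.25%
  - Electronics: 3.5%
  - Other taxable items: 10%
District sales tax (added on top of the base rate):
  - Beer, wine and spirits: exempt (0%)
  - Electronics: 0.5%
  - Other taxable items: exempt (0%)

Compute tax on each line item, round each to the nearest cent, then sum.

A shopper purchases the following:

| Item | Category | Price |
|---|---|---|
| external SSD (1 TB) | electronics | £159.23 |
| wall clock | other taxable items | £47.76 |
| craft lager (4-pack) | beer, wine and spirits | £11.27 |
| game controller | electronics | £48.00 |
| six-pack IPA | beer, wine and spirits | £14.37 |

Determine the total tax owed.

External SSD (1 TB) £159.23: electronics → 3.5% + 0.5% district = 4% → £6.37
Wall clock £47.76: other taxable items → 10% + 0% district = 10% → £4.78
Craft lager (4-pack) £11.27: beer, wine and spirits → 12.25% + 0% district = 12.25% → £1.38
Game controller £48.00: electronics → 3.5% + 0.5% district = 4% → £1.92
Six-pack IPA £14.37: beer, wine and spirits → 12.25% + 0% district = 12.25% → £1.76
Total tax = £6.37 + £4.78 + £1.38 + £1.92 + £1.76 = £16.21

£16.21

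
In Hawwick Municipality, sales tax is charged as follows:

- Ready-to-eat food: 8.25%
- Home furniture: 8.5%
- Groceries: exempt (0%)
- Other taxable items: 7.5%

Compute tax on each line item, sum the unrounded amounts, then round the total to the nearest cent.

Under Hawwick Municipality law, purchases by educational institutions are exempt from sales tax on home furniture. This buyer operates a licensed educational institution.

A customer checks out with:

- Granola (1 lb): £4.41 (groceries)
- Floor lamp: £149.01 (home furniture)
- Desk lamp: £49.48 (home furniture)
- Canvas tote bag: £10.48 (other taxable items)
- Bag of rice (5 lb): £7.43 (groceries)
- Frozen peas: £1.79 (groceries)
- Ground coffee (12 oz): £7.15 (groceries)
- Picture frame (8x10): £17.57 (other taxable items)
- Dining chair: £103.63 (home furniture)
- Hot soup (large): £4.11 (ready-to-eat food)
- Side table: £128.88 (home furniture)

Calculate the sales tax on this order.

£2.44

Granola (1 lb) £4.41: groceries → 0% → £0.00
Floor lamp £149.01: home furniture, buyer-exempt → 0% → £0.00
Desk lamp £49.48: home furniture, buyer-exempt → 0% → £0.00
Canvas tote bag £10.48: other taxable items → 7.5% → £0.786
Bag of rice (5 lb) £7.43: groceries → 0% → £0.00
Frozen peas £1.79: groceries → 0% → £0.00
Ground coffee (12 oz) £7.15: groceries → 0% → £0.00
Picture frame (8x10) £17.57: other taxable items → 7.5% → £1.31775
Dining chair £103.63: home furniture, buyer-exempt → 0% → £0.00
Hot soup (large) £4.11: ready-to-eat food → 8.25% → £0.339075
Side table £128.88: home furniture, buyer-exempt → 0% → £0.00
Unrounded tax sum = £2.442825 → £2.44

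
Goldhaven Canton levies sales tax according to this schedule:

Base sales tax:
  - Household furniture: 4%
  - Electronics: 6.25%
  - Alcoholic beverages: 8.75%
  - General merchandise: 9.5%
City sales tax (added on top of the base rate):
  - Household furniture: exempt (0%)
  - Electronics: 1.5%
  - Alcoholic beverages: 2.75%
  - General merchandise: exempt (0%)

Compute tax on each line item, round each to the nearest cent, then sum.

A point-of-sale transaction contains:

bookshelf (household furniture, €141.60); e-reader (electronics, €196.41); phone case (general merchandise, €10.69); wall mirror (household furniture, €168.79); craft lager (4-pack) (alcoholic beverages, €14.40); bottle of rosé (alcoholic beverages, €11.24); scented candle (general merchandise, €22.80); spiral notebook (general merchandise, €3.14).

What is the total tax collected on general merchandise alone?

Phone case €10.69: general merchandise → 9.5% + 0% city = 9.5% → €1.02
Scented candle €22.80: general merchandise → 9.5% + 0% city = 9.5% → €2.17
Spiral notebook €3.14: general merchandise → 9.5% + 0% city = 9.5% → €0.30
Tax on general merchandise = €1.02 + €2.17 + €0.30 = €3.49

€3.49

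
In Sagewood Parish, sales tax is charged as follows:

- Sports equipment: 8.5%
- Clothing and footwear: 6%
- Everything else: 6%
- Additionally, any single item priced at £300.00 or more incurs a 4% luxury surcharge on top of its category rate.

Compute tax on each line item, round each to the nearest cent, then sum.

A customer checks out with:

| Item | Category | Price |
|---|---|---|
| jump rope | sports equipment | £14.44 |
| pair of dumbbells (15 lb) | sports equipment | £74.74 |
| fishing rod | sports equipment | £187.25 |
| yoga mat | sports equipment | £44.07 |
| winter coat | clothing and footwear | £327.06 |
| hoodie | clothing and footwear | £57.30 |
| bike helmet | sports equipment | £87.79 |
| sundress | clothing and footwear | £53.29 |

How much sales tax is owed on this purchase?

Jump rope £14.44: sports equipment → 8.5% → £1.23
Pair of dumbbells (15 lb) £74.74: sports equipment → 8.5% → £6.35
Fishing rod £187.25: sports equipment → 8.5% → £15.92
Yoga mat £44.07: sports equipment → 8.5% → £3.75
Winter coat £327.06: clothing and footwear → 6% + 4% surcharge = 10% → £32.71
Hoodie £57.30: clothing and footwear → 6% → £3.44
Bike helmet £87.79: sports equipment → 8.5% → £7.46
Sundress £53.29: clothing and footwear → 6% → £3.20
Total tax = £1.23 + £6.35 + £15.92 + £3.75 + £32.71 + £3.44 + £7.46 + £3.20 = £74.06

£74.06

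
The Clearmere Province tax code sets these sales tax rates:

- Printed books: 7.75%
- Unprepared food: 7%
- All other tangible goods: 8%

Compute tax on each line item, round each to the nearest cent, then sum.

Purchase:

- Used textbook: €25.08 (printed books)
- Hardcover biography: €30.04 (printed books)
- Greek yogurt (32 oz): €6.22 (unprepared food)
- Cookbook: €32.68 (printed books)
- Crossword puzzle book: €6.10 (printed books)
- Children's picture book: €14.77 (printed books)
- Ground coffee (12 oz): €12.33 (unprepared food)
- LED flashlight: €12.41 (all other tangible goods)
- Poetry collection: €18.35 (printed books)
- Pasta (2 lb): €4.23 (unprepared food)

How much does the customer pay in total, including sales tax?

€174.63

Used textbook €25.08: printed books → 7.75% → €1.94
Hardcover biography €30.04: printed books → 7.75% → €2.33
Greek yogurt (32 oz) €6.22: unprepared food → 7% → €0.44
Cookbook €32.68: printed books → 7.75% → €2.53
Crossword puzzle book €6.10: printed books → 7.75% → €0.47
Children's picture book €14.77: printed books → 7.75% → €1.14
Ground coffee (12 oz) €12.33: unprepared food → 7% → €0.86
LED flashlight €12.41: all other tangible goods → 8% → €0.99
Poetry collection €18.35: printed books → 7.75% → €1.42
Pasta (2 lb) €4.23: unprepared food → 7% → €0.30
Subtotal = €162.21; tax = €12.42; total due = €174.63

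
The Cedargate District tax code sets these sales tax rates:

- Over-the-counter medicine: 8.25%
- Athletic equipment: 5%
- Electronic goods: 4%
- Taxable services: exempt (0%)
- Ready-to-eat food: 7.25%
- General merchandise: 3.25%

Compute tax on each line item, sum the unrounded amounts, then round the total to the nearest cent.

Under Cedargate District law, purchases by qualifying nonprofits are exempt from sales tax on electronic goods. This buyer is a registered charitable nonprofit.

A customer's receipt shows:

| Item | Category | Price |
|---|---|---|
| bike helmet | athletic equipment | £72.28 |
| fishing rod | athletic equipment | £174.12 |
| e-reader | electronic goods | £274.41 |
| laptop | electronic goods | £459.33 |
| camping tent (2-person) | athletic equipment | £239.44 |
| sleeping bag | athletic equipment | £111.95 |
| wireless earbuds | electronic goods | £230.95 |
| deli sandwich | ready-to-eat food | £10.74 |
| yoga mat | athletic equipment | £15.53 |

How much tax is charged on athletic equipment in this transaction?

£30.67

Bike helmet £72.28: athletic equipment → 5% → £3.614
Fishing rod £174.12: athletic equipment → 5% → £8.706
Camping tent (2-person) £239.44: athletic equipment → 5% → £11.972
Sleeping bag £111.95: athletic equipment → 5% → £5.5975
Yoga mat £15.53: athletic equipment → 5% → £0.7765
Tax on athletic equipment: unrounded sum = £30.666 → £30.67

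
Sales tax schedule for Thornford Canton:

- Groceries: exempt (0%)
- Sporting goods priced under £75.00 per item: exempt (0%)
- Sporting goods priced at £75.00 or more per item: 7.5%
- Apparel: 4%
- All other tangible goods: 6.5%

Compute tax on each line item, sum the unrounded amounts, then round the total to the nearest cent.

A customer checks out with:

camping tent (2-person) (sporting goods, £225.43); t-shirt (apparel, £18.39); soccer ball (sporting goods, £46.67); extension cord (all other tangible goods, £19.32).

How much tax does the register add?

Camping tent (2-person) £225.43: sporting goods, £75.00 or more → 7.5% → £16.90725
T-shirt £18.39: apparel → 4% → £0.7356
Soccer ball £46.67: sporting goods, under £75.00 → 0% → £0.00
Extension cord £19.32: all other tangible goods → 6.5% → £1.2558
Unrounded tax sum = £18.89865 → £18.90

£18.90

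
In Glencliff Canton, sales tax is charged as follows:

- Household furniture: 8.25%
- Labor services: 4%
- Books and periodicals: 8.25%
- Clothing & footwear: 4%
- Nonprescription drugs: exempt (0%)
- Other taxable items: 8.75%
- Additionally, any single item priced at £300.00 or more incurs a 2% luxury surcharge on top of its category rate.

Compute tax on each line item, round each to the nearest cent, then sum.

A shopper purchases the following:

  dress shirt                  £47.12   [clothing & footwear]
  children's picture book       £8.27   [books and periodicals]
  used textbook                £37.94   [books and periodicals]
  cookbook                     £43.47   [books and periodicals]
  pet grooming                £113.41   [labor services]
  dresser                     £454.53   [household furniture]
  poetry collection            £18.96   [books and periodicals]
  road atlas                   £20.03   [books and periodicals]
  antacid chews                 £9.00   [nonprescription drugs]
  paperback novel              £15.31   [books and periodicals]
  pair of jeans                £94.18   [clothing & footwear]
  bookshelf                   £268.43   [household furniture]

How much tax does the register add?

Dress shirt £47.12: clothing & footwear → 4% → £1.88
Children's picture book £8.27: books and periodicals → 8.25% → £0.68
Used textbook £37.94: books and periodicals → 8.25% → £3.13
Cookbook £43.47: books and periodicals → 8.25% → £3.59
Pet grooming £113.41: labor services → 4% → £4.54
Dresser £454.53: household furniture → 8.25% + 2% surcharge = 10.25% → £46.59
Poetry collection £18.96: books and periodicals → 8.25% → £1.56
Road atlas £20.03: books and periodicals → 8.25% → £1.65
Antacid chews £9.00: nonprescription drugs → 0% → £0.00
Paperback novel £15.31: books and periodicals → 8.25% → £1.26
Pair of jeans £94.18: clothing & footwear → 4% → £3.77
Bookshelf £268.43: household furniture → 8.25% → £22.15
Total tax = £1.88 + £0.68 + £3.13 + £3.59 + £4.54 + £46.59 + £1.56 + £1.65 + £1.26 + £3.77 + £22.15 = £90.80

£90.80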